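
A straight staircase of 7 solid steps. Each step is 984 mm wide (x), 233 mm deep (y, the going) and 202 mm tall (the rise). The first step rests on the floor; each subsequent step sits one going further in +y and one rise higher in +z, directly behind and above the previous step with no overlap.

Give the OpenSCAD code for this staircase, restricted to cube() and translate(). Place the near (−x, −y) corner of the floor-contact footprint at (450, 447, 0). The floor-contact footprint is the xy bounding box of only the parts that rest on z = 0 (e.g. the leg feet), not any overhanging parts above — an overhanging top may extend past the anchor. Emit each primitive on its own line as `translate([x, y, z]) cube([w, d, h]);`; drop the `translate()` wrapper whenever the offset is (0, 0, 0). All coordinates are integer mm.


translate([450, 447, 0]) cube([984, 233, 202]);
translate([450, 680, 202]) cube([984, 233, 202]);
translate([450, 913, 404]) cube([984, 233, 202]);
translate([450, 1146, 606]) cube([984, 233, 202]);
translate([450, 1379, 808]) cube([984, 233, 202]);
translate([450, 1612, 1010]) cube([984, 233, 202]);
translate([450, 1845, 1212]) cube([984, 233, 202]);


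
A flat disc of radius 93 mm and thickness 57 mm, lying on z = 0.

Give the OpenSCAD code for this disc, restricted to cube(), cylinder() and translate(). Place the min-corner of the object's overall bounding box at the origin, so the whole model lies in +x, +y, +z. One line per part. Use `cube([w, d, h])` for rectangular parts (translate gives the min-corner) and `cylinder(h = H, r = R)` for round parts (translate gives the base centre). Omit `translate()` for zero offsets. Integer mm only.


translate([93, 93, 0]) cylinder(h = 57, r = 93);


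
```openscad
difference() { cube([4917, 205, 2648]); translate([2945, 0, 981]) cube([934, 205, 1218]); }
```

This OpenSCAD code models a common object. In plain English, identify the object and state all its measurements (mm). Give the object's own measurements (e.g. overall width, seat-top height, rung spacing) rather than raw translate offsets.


A wall 4917 mm long (x), 205 mm thick (y), 2648 mm tall, with a rectangular window opening cut through it. The opening is 934 mm wide and 1218 mm tall; its sill is at z = 981 mm and its near (−x) edge is 2945 mm from the wall's −x end. The opening passes through the full wall thickness.


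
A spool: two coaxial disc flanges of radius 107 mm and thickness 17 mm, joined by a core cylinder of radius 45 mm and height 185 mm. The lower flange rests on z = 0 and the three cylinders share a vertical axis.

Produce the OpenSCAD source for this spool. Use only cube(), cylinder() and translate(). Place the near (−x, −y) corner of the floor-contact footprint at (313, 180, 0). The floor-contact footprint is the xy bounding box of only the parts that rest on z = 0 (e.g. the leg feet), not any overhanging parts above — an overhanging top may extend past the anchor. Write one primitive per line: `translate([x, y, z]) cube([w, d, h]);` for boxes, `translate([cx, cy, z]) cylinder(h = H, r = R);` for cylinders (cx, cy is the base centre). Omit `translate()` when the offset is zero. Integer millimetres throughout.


translate([420, 287, 0]) cylinder(h = 17, r = 107);
translate([420, 287, 17]) cylinder(h = 185, r = 45);
translate([420, 287, 202]) cylinder(h = 17, r = 107);


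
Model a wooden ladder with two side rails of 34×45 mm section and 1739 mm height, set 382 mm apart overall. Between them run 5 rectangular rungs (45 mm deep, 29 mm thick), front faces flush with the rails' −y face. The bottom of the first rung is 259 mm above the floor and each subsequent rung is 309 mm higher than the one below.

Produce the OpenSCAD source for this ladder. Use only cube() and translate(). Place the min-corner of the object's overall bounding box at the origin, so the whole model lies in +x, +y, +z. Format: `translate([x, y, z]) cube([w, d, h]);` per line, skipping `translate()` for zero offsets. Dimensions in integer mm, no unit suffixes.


cube([34, 45, 1739]);
translate([348, 0, 0]) cube([34, 45, 1739]);
translate([34, 0, 259]) cube([314, 45, 29]);
translate([34, 0, 568]) cube([314, 45, 29]);
translate([34, 0, 877]) cube([314, 45, 29]);
translate([34, 0, 1186]) cube([314, 45, 29]);
translate([34, 0, 1495]) cube([314, 45, 29]);


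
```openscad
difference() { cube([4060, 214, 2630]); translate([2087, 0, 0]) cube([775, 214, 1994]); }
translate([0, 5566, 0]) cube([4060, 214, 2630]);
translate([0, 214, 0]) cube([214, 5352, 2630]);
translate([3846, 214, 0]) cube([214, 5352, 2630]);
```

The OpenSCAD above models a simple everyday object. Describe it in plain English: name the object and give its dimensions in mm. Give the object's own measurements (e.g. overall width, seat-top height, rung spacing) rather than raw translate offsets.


A single room: four walls, each 2630 mm tall and 214 mm thick, enclosing an outside footprint 4060×5780 mm (x × y), no floor or roof. The front and back walls (−y and +y sides) run the full x-width; the side walls fit between their inner faces. A door opening 775 mm wide and 1994 mm tall is cut through the front wall from the floor up, its −x edge 2087 mm from the wall's −x end.


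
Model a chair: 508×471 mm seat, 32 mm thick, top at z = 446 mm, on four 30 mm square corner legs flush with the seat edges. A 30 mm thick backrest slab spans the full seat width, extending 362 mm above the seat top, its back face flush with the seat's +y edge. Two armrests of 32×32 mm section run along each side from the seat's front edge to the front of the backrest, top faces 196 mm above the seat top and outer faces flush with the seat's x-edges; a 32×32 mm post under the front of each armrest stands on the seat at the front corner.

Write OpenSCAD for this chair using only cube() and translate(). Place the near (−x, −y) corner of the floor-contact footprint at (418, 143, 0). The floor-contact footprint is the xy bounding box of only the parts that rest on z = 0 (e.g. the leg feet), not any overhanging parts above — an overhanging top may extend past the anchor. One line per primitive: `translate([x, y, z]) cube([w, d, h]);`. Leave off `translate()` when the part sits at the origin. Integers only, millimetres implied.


// leg_h = 446 - 32 = 414
// arm post h = 196 - 32 = 164
translate([418, 143, 414]) cube([508, 471, 32]);
translate([418, 143, 0]) cube([30, 30, 414]);
translate([896, 143, 0]) cube([30, 30, 414]);
translate([418, 584, 0]) cube([30, 30, 414]);
translate([896, 584, 0]) cube([30, 30, 414]);
translate([418, 584, 446]) cube([508, 30, 362]);
translate([418, 143, 610]) cube([32, 441, 32]);
translate([894, 143, 610]) cube([32, 441, 32]);
translate([418, 143, 446]) cube([32, 32, 164]);
translate([894, 143, 446]) cube([32, 32, 164]);


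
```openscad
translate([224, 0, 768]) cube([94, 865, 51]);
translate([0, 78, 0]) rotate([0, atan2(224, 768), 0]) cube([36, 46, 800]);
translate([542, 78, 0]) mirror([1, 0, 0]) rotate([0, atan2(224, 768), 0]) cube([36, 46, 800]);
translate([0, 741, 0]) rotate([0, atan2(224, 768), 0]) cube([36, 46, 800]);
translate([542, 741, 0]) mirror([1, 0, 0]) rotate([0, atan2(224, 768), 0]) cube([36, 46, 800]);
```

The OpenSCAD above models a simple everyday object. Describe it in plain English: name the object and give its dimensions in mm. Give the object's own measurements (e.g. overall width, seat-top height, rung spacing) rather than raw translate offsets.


A sawhorse. A 94×865×51 mm beam (x, y, z) sits on two A-frame leg pairs. Each pair is two raked legs of 36×46 mm section (46 mm along y) splaying symmetrically in x. Each leg rises 768 mm vertically over 224 mm of horizontal reach and is 800 mm long along its own axis. Every leg's outer bottom edge rests on the floor and its outer top edge meets a bottom edge of the beam — the left legs (tilting toward +x) meet the beam's −x bottom edge, the right legs (their mirror images, tilting toward −x) meet its +x bottom edge — so the leg tops tuck under the beam, the beam's underside is 768 mm above the floor, and the feet are 542 mm apart outside-to-outside with the beam centred between them. The two leg pairs are set in 78 mm from either end of the beam.


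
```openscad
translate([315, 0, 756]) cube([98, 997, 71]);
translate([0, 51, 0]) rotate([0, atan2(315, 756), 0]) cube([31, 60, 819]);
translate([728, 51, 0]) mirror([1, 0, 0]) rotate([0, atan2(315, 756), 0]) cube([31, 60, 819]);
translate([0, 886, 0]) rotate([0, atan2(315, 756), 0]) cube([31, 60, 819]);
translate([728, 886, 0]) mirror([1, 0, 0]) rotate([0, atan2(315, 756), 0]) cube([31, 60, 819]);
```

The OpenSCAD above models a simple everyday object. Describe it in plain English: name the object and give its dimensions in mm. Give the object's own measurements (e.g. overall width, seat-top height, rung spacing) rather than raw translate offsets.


A sawhorse. A 98×997×71 mm beam (x, y, z) sits on two A-frame leg pairs. Each pair is two raked legs of 31×60 mm section (60 mm along y) splaying symmetrically in x. Each leg rises 756 mm vertically over 315 mm of horizontal reach and is 819 mm long along its own axis. Every leg's outer bottom edge rests on the floor and its outer top edge meets a bottom edge of the beam — the left legs (tilting toward +x) meet the beam's −x bottom edge, the right legs (their mirror images, tilting toward −x) meet its +x bottom edge — so the leg tops tuck under the beam, the beam's underside is 756 mm above the floor, and the feet are 728 mm apart outside-to-outside with the beam centred between them. The two leg pairs are set in 51 mm from either end of the beam.


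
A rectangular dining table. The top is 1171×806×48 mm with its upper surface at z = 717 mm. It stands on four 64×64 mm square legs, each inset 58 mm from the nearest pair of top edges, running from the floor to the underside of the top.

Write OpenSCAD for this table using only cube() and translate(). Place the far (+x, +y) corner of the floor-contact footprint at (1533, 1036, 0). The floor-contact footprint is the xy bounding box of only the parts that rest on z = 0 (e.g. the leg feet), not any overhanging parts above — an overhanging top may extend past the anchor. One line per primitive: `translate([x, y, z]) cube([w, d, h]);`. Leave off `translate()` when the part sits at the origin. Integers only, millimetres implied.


translate([420, 288, 669]) cube([1171, 806, 48]);
translate([478, 346, 0]) cube([64, 64, 669]);
translate([1469, 346, 0]) cube([64, 64, 669]);
translate([478, 972, 0]) cube([64, 64, 669]);
translate([1469, 972, 0]) cube([64, 64, 669]);


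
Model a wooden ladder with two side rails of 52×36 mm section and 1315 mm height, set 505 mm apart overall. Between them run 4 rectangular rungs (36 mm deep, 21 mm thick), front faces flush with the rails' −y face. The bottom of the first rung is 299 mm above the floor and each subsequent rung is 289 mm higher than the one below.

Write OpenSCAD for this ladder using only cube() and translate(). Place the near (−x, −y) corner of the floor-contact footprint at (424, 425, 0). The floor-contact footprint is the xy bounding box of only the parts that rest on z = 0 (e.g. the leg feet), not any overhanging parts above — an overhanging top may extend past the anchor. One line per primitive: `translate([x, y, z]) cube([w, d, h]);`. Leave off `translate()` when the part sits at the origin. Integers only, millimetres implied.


translate([424, 425, 0]) cube([52, 36, 1315]);
translate([877, 425, 0]) cube([52, 36, 1315]);
translate([476, 425, 299]) cube([401, 36, 21]);
translate([476, 425, 588]) cube([401, 36, 21]);
translate([476, 425, 877]) cube([401, 36, 21]);
translate([476, 425, 1166]) cube([401, 36, 21]);


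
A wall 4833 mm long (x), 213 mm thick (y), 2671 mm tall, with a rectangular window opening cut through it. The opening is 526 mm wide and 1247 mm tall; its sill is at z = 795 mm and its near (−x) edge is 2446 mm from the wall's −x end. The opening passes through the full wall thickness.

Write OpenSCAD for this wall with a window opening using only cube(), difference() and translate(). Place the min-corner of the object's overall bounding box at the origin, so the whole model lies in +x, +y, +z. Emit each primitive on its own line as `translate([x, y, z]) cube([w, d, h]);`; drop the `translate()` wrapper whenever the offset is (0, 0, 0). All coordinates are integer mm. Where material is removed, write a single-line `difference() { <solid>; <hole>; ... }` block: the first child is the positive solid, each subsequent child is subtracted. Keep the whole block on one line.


difference() { cube([4833, 213, 2671]); translate([2446, 0, 795]) cube([526, 213, 1247]); }


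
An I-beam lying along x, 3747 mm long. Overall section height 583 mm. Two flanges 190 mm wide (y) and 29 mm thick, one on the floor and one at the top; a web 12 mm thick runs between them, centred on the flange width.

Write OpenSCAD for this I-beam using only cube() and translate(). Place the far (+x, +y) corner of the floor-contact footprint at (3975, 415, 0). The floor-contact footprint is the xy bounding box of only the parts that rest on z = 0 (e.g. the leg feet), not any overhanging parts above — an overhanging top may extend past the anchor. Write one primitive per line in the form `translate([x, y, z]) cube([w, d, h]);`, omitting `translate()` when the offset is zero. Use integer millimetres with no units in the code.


translate([228, 225, 0]) cube([3747, 190, 29]);
translate([228, 314, 29]) cube([3747, 12, 525]);
translate([228, 225, 554]) cube([3747, 190, 29]);


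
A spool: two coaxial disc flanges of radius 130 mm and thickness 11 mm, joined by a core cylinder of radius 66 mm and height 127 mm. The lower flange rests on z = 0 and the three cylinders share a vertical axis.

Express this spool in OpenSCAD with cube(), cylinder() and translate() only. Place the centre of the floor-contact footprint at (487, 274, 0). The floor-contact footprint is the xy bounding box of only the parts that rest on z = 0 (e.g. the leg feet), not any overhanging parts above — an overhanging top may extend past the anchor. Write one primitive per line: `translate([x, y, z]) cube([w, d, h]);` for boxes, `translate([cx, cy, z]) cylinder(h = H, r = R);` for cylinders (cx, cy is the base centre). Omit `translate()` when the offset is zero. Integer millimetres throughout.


translate([487, 274, 0]) cylinder(h = 11, r = 130);
translate([487, 274, 11]) cylinder(h = 127, r = 66);
translate([487, 274, 138]) cylinder(h = 11, r = 130);


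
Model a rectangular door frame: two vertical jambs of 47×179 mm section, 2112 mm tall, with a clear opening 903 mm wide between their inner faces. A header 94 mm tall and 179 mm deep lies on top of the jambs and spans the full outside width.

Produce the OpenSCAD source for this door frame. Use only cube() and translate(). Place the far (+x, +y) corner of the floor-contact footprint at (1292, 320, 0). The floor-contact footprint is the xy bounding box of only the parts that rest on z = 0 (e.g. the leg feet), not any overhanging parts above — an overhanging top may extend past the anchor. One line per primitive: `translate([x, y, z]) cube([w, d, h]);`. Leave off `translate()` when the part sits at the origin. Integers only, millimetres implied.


translate([295, 141, 0]) cube([47, 179, 2112]);
translate([1245, 141, 0]) cube([47, 179, 2112]);
translate([295, 141, 2112]) cube([997, 179, 94]);


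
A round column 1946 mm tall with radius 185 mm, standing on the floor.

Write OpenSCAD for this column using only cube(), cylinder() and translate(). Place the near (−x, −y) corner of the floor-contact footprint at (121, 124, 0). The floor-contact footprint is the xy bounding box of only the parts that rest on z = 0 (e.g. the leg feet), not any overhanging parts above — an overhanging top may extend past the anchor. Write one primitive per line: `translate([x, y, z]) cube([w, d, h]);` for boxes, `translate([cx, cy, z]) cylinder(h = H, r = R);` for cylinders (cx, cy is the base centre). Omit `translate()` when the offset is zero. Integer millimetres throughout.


translate([306, 309, 0]) cylinder(h = 1946, r = 185);


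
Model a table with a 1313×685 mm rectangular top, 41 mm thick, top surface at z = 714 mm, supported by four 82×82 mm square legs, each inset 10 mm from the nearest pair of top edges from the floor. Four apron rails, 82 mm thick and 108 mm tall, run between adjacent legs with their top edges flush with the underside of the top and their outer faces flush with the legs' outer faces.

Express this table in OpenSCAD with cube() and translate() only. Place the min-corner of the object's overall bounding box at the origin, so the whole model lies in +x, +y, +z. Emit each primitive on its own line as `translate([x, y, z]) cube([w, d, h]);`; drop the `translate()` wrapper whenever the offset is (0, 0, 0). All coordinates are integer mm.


translate([0, 0, 673]) cube([1313, 685, 41]);
translate([10, 10, 0]) cube([82, 82, 673]);
translate([1221, 10, 0]) cube([82, 82, 673]);
translate([10, 593, 0]) cube([82, 82, 673]);
translate([1221, 593, 0]) cube([82, 82, 673]);
translate([92, 10, 565]) cube([1129, 82, 108]);
translate([92, 593, 565]) cube([1129, 82, 108]);
translate([10, 92, 565]) cube([82, 501, 108]);
translate([1221, 92, 565]) cube([82, 501, 108]);


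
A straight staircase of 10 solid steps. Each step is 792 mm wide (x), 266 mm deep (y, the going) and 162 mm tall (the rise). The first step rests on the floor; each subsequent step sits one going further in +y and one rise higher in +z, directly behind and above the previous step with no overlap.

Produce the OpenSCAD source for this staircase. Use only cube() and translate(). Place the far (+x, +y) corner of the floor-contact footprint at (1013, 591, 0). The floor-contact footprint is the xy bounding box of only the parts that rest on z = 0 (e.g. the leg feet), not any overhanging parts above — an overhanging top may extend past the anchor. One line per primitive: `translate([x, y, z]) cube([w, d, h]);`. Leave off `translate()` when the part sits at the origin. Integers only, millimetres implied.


translate([221, 325, 0]) cube([792, 266, 162]);
translate([221, 591, 162]) cube([792, 266, 162]);
translate([221, 857, 324]) cube([792, 266, 162]);
translate([221, 1123, 486]) cube([792, 266, 162]);
translate([221, 1389, 648]) cube([792, 266, 162]);
translate([221, 1655, 810]) cube([792, 266, 162]);
translate([221, 1921, 972]) cube([792, 266, 162]);
translate([221, 2187, 1134]) cube([792, 266, 162]);
translate([221, 2453, 1296]) cube([792, 266, 162]);
translate([221, 2719, 1458]) cube([792, 266, 162]);


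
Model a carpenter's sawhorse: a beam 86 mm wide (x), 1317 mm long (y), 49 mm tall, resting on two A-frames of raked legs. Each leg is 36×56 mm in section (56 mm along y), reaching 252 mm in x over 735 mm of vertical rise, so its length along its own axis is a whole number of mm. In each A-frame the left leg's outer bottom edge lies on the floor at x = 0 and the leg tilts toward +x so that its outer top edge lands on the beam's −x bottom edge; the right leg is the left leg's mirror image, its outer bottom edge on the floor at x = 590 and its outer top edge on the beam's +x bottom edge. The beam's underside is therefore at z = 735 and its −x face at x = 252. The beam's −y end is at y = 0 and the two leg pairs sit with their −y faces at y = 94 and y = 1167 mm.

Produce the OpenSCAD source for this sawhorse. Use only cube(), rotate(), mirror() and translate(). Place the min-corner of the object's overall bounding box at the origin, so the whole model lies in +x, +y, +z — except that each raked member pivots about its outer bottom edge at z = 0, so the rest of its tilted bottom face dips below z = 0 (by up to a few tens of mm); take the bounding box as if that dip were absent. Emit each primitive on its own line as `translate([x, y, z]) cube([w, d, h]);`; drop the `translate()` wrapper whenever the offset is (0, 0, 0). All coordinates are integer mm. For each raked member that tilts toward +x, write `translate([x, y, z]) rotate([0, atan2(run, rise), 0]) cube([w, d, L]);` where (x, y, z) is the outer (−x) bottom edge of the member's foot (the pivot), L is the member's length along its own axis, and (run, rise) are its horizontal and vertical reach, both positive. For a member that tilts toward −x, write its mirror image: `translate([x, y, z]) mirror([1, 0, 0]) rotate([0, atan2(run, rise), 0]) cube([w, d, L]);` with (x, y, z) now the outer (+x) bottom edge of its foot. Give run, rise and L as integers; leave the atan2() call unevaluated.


// leg length = √(252² + 735²) = 777
// right-leg outer foot x = 2·252 + 86 = 590
// beam min-corner = (252, 0, 735)
translate([252, 0, 735]) cube([86, 1317, 49]);
translate([0, 94, 0]) rotate([0, atan2(252, 735), 0]) cube([36, 56, 777]);
translate([590, 94, 0]) mirror([1, 0, 0]) rotate([0, atan2(252, 735), 0]) cube([36, 56, 777]);
translate([0, 1167, 0]) rotate([0, atan2(252, 735), 0]) cube([36, 56, 777]);
translate([590, 1167, 0]) mirror([1, 0, 0]) rotate([0, atan2(252, 735), 0]) cube([36, 56, 777]);


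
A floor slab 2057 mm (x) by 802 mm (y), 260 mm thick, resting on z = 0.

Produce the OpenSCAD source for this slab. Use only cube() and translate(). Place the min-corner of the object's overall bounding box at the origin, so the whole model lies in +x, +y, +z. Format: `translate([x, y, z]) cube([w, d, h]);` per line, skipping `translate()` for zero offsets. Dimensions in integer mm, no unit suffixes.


cube([2057, 802, 260]);


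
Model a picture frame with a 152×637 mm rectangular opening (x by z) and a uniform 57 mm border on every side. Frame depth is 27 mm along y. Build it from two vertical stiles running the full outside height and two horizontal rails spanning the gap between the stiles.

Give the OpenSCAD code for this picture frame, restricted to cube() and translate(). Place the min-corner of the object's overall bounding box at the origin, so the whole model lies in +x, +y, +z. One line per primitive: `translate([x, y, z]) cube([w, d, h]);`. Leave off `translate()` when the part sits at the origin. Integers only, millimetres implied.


cube([57, 27, 751]);
translate([209, 0, 0]) cube([57, 27, 751]);
translate([57, 0, 0]) cube([152, 27, 57]);
translate([57, 0, 694]) cube([152, 27, 57]);


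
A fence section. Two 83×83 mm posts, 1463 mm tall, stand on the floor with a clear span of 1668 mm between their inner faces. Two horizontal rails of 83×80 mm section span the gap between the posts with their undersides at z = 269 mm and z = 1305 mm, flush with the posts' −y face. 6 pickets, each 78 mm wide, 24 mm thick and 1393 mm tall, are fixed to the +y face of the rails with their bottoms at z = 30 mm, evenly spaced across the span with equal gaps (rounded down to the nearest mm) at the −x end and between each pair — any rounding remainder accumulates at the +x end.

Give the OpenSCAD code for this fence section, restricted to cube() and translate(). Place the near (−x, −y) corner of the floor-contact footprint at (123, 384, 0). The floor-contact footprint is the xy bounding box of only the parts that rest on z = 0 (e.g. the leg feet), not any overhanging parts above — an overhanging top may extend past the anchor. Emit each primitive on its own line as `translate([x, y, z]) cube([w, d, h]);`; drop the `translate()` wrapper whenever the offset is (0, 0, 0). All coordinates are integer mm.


translate([123, 384, 0]) cube([83, 83, 1463]);
translate([1874, 384, 0]) cube([83, 83, 1463]);
translate([206, 384, 269]) cube([1668, 83, 80]);
translate([206, 384, 1305]) cube([1668, 83, 80]);
translate([377, 467, 30]) cube([78, 24, 1393]);
translate([626, 467, 30]) cube([78, 24, 1393]);
translate([875, 467, 30]) cube([78, 24, 1393]);
translate([1124, 467, 30]) cube([78, 24, 1393]);
translate([1373, 467, 30]) cube([78, 24, 1393]);
translate([1622, 467, 30]) cube([78, 24, 1393]);


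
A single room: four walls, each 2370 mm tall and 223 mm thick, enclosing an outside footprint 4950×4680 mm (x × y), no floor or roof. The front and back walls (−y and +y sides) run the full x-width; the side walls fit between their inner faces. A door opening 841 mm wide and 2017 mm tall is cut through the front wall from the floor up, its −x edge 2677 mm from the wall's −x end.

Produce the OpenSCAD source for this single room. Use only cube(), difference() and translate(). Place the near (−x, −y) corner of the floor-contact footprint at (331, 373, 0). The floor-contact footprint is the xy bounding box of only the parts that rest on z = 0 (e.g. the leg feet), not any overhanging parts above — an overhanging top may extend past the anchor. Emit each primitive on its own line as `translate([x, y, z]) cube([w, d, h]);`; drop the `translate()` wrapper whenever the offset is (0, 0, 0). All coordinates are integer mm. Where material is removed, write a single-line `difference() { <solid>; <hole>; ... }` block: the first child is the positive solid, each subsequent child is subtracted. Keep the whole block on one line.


difference() { translate([331, 373, 0]) cube([4950, 223, 2370]); translate([3008, 373, 0]) cube([841, 223, 2017]); }
translate([331, 4830, 0]) cube([4950, 223, 2370]);
translate([331, 596, 0]) cube([223, 4234, 2370]);
translate([5058, 596, 0]) cube([223, 4234, 2370]);


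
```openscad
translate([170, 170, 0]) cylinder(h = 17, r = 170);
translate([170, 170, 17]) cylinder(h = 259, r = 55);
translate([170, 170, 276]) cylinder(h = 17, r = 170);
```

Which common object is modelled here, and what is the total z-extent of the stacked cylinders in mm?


A spool. The overall height is 293 mm.

Three coaxial cylinders, large–small–large — a spool. Two 17 mm flanges and a 259 mm core give 17 + 259 + 17 = 293 mm.


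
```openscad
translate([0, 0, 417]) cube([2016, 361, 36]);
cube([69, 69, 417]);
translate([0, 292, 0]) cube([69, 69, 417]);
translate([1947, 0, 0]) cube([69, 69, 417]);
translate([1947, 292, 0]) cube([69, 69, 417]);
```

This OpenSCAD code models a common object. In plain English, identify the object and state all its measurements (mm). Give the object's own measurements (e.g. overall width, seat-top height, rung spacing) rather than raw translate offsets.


A long wooden bench with a 2016 mm (x) × 361 mm (y) seat, 36 mm thick, its top surface 453 mm above the floor. Four 69 mm square legs at the seat corners, flush with the edges, run from z = 0 to the seat underside.


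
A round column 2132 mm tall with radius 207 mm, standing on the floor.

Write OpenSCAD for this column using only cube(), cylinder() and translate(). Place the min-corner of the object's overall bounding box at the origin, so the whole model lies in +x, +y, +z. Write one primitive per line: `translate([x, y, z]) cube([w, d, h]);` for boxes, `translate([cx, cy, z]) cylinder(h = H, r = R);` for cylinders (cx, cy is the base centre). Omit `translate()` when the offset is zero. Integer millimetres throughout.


translate([207, 207, 0]) cylinder(h = 2132, r = 207);


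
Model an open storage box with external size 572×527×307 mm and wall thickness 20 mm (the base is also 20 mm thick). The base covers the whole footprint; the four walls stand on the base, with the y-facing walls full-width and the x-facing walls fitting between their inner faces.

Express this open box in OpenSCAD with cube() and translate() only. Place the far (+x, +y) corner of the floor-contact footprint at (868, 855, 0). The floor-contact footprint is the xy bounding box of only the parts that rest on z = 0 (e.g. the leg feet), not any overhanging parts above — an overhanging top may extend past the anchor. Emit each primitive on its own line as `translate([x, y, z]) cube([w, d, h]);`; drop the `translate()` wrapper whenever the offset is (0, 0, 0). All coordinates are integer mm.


translate([296, 328, 0]) cube([572, 527, 20]);
translate([296, 328, 20]) cube([572, 20, 287]);
translate([296, 835, 20]) cube([572, 20, 287]);
translate([296, 348, 20]) cube([20, 487, 287]);
translate([848, 348, 20]) cube([20, 487, 287]);


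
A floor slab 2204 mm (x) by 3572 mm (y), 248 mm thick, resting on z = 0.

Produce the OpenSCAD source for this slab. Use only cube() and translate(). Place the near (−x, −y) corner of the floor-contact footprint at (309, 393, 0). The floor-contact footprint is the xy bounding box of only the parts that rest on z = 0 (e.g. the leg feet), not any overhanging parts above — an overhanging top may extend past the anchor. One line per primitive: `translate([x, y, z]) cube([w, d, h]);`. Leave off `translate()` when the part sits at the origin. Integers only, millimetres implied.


translate([309, 393, 0]) cube([2204, 3572, 248]);


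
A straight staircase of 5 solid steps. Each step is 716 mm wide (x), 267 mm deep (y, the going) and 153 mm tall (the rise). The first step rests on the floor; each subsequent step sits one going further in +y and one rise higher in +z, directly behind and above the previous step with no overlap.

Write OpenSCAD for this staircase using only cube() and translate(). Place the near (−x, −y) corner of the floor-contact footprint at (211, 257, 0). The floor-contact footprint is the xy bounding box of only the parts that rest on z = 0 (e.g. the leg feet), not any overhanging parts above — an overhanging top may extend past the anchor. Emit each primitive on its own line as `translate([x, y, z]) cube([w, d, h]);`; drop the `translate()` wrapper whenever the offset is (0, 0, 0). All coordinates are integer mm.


translate([211, 257, 0]) cube([716, 267, 153]);
translate([211, 524, 153]) cube([716, 267, 153]);
translate([211, 791, 306]) cube([716, 267, 153]);
translate([211, 1058, 459]) cube([716, 267, 153]);
translate([211, 1325, 612]) cube([716, 267, 153]);


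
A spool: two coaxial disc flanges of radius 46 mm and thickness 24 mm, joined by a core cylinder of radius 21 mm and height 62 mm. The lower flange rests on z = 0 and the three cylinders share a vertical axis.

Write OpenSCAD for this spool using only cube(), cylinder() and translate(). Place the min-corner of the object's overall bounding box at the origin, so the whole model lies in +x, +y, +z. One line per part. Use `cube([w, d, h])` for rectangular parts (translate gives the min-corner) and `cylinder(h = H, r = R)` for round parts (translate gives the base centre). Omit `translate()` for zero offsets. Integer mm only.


translate([46, 46, 0]) cylinder(h = 24, r = 46);
translate([46, 46, 24]) cylinder(h = 62, r = 21);
translate([46, 46, 86]) cylinder(h = 24, r = 46);


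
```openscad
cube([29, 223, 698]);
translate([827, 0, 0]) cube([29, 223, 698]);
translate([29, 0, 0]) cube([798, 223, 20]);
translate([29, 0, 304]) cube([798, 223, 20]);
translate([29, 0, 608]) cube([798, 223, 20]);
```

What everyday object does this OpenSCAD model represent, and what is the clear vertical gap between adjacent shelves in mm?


A bookshelf. The clear shelf gap is 284 mm.

Two tall side panels with 3 horizontal boards between them — a bookshelf. The first two shelf undersides are at z = 0 and z = 304; with shelf thickness 20, the clear gap is 304 − 0 − 20 = 284 mm.


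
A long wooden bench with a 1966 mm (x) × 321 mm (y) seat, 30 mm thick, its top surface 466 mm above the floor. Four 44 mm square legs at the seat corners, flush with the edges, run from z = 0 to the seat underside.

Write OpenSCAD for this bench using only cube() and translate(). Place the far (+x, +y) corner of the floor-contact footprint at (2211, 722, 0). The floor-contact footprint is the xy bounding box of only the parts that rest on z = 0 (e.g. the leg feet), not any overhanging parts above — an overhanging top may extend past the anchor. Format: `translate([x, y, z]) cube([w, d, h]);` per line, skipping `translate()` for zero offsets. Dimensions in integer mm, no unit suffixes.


translate([245, 401, 436]) cube([1966, 321, 30]);
translate([245, 401, 0]) cube([44, 44, 436]);
translate([245, 678, 0]) cube([44, 44, 436]);
translate([2167, 401, 0]) cube([44, 44, 436]);
translate([2167, 678, 0]) cube([44, 44, 436]);


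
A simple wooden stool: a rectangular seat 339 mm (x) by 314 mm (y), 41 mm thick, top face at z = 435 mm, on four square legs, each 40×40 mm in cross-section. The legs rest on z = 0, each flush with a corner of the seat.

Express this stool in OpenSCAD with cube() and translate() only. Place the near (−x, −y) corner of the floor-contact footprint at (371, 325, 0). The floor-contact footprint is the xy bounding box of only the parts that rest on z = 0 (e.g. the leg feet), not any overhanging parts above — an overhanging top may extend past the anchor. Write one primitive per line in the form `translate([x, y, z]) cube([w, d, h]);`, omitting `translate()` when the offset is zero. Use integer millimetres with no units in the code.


translate([371, 325, 394]) cube([339, 314, 41]);
translate([371, 325, 0]) cube([40, 40, 394]);
translate([670, 325, 0]) cube([40, 40, 394]);
translate([371, 599, 0]) cube([40, 40, 394]);
translate([670, 599, 0]) cube([40, 40, 394]);


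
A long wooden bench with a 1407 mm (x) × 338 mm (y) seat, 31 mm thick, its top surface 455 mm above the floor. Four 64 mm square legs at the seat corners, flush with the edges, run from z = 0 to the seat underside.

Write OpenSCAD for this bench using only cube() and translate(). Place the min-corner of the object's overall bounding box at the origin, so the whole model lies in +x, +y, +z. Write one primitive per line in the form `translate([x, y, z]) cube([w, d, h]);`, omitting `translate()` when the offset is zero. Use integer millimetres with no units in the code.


translate([0, 0, 424]) cube([1407, 338, 31]);
cube([64, 64, 424]);
translate([0, 274, 0]) cube([64, 64, 424]);
translate([1343, 0, 0]) cube([64, 64, 424]);
translate([1343, 274, 0]) cube([64, 64, 424]);


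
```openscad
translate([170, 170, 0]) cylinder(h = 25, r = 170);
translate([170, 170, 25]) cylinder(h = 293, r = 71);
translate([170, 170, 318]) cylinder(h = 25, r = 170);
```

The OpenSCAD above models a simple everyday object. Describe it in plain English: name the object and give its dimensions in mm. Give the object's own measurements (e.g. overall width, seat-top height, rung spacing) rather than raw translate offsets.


A spool: two coaxial disc flanges of radius 170 mm and thickness 25 mm, joined by a core cylinder of radius 71 mm and height 293 mm. The lower flange rests on z = 0 and the three cylinders share a vertical axis.


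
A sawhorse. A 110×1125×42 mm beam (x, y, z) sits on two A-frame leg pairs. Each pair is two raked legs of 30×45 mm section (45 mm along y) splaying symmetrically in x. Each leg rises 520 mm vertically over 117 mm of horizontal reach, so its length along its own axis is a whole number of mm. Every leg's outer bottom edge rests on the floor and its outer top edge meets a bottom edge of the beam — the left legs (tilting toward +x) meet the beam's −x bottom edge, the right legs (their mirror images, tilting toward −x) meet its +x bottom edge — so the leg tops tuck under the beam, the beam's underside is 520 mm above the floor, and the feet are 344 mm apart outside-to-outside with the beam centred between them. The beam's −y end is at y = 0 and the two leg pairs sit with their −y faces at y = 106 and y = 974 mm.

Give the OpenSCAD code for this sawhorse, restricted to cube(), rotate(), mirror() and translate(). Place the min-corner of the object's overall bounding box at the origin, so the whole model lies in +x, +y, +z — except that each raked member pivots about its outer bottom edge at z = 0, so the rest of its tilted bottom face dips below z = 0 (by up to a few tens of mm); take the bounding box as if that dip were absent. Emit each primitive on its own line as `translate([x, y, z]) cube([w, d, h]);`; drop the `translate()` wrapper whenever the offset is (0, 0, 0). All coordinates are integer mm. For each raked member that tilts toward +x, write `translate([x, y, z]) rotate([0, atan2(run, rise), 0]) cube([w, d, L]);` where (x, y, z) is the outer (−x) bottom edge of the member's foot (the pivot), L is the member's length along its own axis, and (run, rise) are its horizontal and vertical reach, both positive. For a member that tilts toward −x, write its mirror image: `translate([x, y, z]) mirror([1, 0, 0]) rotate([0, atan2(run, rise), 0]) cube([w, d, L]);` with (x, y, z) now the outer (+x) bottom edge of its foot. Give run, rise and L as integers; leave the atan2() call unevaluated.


// leg length = √(117² + 520²) = 533
// right-leg outer foot x = 2·117 + 110 = 344
// beam min-corner = (117, 0, 520)
translate([117, 0, 520]) cube([110, 1125, 42]);
translate([0, 106, 0]) rotate([0, atan2(117, 520), 0]) cube([30, 45, 533]);
translate([344, 106, 0]) mirror([1, 0, 0]) rotate([0, atan2(117, 520), 0]) cube([30, 45, 533]);
translate([0, 974, 0]) rotate([0, atan2(117, 520), 0]) cube([30, 45, 533]);
translate([344, 974, 0]) mirror([1, 0, 0]) rotate([0, atan2(117, 520), 0]) cube([30, 45, 533]);


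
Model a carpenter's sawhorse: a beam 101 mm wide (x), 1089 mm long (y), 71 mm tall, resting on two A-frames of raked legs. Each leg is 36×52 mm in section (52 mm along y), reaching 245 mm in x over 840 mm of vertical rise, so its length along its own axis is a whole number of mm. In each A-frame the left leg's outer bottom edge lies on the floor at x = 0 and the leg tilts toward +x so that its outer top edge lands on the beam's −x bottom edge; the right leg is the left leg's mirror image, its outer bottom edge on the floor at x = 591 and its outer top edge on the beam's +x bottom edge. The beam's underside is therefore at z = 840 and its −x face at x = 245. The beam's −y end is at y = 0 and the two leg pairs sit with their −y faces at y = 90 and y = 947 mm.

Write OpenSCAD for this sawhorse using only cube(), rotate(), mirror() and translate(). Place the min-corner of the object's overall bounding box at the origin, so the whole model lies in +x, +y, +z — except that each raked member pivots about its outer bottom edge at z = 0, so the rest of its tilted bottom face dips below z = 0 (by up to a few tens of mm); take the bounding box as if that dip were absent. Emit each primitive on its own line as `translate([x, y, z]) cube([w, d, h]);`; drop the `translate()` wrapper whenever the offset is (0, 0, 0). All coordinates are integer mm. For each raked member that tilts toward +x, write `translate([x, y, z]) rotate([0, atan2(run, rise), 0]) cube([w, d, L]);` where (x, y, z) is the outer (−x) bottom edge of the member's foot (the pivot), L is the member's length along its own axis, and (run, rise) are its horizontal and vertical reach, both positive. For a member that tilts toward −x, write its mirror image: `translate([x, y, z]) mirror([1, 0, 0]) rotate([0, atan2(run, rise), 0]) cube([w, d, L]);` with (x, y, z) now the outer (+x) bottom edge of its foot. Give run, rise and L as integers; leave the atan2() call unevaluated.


// leg length = √(245² + 840²) = 875
// right-leg outer foot x = 2·245 + 101 = 591
// beam min-corner = (245, 0, 840)
translate([245, 0, 840]) cube([101, 1089, 71]);
translate([0, 90, 0]) rotate([0, atan2(245, 840), 0]) cube([36, 52, 875]);
translate([591, 90, 0]) mirror([1, 0, 0]) rotate([0, atan2(245, 840), 0]) cube([36, 52, 875]);
translate([0, 947, 0]) rotate([0, atan2(245, 840), 0]) cube([36, 52, 875]);
translate([591, 947, 0]) mirror([1, 0, 0]) rotate([0, atan2(245, 840), 0]) cube([36, 52, 875]);


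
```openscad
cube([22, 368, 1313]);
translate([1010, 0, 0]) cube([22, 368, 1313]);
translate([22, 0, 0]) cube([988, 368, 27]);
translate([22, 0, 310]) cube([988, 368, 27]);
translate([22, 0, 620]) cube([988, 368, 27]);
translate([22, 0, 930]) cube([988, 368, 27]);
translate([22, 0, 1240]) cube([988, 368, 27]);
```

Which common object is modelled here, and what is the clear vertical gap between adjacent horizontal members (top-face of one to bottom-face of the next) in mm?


A bookshelf. The clear shelf gap is 283 mm.

Two tall side panels with 5 horizontal boards between them — a bookshelf. The first two shelf undersides are at z = 0 and z = 310; with shelf thickness 27, the clear gap is 310 − 0 − 27 = 283 mm.
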